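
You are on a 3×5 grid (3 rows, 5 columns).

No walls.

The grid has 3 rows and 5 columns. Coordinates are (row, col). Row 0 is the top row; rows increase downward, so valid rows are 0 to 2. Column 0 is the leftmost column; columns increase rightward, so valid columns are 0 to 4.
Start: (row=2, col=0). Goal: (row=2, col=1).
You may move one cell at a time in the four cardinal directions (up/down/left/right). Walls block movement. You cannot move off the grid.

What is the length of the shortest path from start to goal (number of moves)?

BFS from (row=2, col=0) until reaching (row=2, col=1):
  Distance 0: (row=2, col=0)
  Distance 1: (row=1, col=0), (row=2, col=1)  <- goal reached here
One shortest path (1 moves): (row=2, col=0) -> (row=2, col=1)

Answer: Shortest path length: 1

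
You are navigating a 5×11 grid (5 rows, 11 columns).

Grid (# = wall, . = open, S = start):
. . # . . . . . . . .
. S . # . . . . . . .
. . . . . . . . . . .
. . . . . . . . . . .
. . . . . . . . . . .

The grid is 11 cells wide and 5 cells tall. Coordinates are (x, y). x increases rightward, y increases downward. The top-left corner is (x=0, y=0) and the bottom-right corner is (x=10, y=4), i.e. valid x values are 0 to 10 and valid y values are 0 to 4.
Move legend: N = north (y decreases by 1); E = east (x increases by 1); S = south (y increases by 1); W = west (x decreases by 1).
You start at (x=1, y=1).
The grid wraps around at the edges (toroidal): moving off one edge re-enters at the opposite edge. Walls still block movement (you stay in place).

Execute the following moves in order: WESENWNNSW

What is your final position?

Start: (x=1, y=1)
  W (west): (x=1, y=1) -> (x=0, y=1)
  E (east): (x=0, y=1) -> (x=1, y=1)
  S (south): (x=1, y=1) -> (x=1, y=2)
  E (east): (x=1, y=2) -> (x=2, y=2)
  N (north): (x=2, y=2) -> (x=2, y=1)
  W (west): (x=2, y=1) -> (x=1, y=1)
  N (north): (x=1, y=1) -> (x=1, y=0)
  N (north): (x=1, y=0) -> (x=1, y=4)
  S (south): (x=1, y=4) -> (x=1, y=0)
  W (west): (x=1, y=0) -> (x=0, y=0)
Final: (x=0, y=0)

Answer: Final position: (x=0, y=0)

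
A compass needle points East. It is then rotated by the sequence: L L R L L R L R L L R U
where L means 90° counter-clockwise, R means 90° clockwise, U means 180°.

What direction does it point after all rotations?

Start: East
  L (left (90° counter-clockwise)) -> North
  L (left (90° counter-clockwise)) -> West
  R (right (90° clockwise)) -> North
  L (left (90° counter-clockwise)) -> West
  L (left (90° counter-clockwise)) -> South
  R (right (90° clockwise)) -> West
  L (left (90° counter-clockwise)) -> South
  R (right (90° clockwise)) -> West
  L (left (90° counter-clockwise)) -> South
  L (left (90° counter-clockwise)) -> East
  R (right (90° clockwise)) -> South
  U (U-turn (180°)) -> North
Final: North

Answer: Final heading: North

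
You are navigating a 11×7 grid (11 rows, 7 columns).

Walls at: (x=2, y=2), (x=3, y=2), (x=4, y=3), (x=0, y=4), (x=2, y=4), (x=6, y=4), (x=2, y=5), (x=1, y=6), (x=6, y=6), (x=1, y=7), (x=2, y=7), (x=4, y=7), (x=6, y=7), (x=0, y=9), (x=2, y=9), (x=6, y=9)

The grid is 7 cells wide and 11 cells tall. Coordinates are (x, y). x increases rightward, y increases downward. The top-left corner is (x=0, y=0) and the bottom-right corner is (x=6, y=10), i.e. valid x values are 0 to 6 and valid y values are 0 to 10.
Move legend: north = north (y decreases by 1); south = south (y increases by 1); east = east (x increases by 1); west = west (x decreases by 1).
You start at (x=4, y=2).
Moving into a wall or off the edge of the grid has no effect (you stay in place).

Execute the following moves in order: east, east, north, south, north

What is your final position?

Start: (x=4, y=2)
  east (east): (x=4, y=2) -> (x=5, y=2)
  east (east): (x=5, y=2) -> (x=6, y=2)
  north (north): (x=6, y=2) -> (x=6, y=1)
  south (south): (x=6, y=1) -> (x=6, y=2)
  north (north): (x=6, y=2) -> (x=6, y=1)
Final: (x=6, y=1)

Answer: Final position: (x=6, y=1)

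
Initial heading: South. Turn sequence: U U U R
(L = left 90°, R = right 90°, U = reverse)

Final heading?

Answer: Final heading: East

Derivation:
Start: South
  U (U-turn (180°)) -> North
  U (U-turn (180°)) -> South
  U (U-turn (180°)) -> North
  R (right (90° clockwise)) -> East
Final: East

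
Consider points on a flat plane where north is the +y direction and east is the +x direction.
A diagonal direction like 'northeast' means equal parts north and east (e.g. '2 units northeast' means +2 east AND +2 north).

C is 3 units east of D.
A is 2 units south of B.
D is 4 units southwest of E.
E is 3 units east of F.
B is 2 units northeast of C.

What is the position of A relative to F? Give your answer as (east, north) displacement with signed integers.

Place F at the origin (east=0, north=0).
  E is 3 units east of F: delta (east=+3, north=+0); E at (east=3, north=0).
  D is 4 units southwest of E: delta (east=-4, north=-4); D at (east=-1, north=-4).
  C is 3 units east of D: delta (east=+3, north=+0); C at (east=2, north=-4).
  B is 2 units northeast of C: delta (east=+2, north=+2); B at (east=4, north=-2).
  A is 2 units south of B: delta (east=+0, north=-2); A at (east=4, north=-4).
Therefore A relative to F: (east=4, north=-4).

Answer: A is at (east=4, north=-4) relative to F.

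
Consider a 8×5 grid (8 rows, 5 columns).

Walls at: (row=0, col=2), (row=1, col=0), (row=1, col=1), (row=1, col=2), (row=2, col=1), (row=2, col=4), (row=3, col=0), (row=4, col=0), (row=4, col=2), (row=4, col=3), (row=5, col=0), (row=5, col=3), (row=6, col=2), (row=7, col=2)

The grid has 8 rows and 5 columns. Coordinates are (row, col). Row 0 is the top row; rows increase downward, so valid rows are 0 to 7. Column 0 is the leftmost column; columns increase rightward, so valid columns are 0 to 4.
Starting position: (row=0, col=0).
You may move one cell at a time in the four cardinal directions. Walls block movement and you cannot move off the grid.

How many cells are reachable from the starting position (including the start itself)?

BFS flood-fill from (row=0, col=0):
  Distance 0: (row=0, col=0)
  Distance 1: (row=0, col=1)
Total reachable: 2 (grid has 26 open cells total)

Answer: Reachable cells: 2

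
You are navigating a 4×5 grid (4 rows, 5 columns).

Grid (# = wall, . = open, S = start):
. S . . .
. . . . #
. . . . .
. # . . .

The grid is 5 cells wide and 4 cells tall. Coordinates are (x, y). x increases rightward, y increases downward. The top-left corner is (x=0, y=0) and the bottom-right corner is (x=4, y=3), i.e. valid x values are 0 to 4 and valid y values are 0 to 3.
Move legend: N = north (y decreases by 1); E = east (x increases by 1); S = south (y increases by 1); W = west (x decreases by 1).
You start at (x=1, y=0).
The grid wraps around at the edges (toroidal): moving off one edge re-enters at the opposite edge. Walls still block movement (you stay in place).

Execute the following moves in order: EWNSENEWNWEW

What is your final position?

Start: (x=1, y=0)
  E (east): (x=1, y=0) -> (x=2, y=0)
  W (west): (x=2, y=0) -> (x=1, y=0)
  N (north): blocked, stay at (x=1, y=0)
  S (south): (x=1, y=0) -> (x=1, y=1)
  E (east): (x=1, y=1) -> (x=2, y=1)
  N (north): (x=2, y=1) -> (x=2, y=0)
  E (east): (x=2, y=0) -> (x=3, y=0)
  W (west): (x=3, y=0) -> (x=2, y=0)
  N (north): (x=2, y=0) -> (x=2, y=3)
  W (west): blocked, stay at (x=2, y=3)
  E (east): (x=2, y=3) -> (x=3, y=3)
  W (west): (x=3, y=3) -> (x=2, y=3)
Final: (x=2, y=3)

Answer: Final position: (x=2, y=3)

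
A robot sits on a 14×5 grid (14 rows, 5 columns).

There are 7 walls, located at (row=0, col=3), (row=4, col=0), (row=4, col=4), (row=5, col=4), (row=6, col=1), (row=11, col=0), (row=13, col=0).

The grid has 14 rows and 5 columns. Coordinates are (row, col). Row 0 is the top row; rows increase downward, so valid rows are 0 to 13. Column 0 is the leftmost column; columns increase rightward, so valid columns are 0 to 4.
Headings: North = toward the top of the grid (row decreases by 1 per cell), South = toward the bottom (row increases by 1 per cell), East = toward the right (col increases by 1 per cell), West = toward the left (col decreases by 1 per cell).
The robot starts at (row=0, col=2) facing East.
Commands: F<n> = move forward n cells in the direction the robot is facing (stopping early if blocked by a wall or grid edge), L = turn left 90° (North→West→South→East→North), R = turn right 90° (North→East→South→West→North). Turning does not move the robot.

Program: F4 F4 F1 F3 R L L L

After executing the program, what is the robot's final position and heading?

Start: (row=0, col=2), facing East
  F4: move forward 0/4 (blocked), now at (row=0, col=2)
  F4: move forward 0/4 (blocked), now at (row=0, col=2)
  F1: move forward 0/1 (blocked), now at (row=0, col=2)
  F3: move forward 0/3 (blocked), now at (row=0, col=2)
  R: turn right, now facing South
  L: turn left, now facing East
  L: turn left, now facing North
  L: turn left, now facing West
Final: (row=0, col=2), facing West

Answer: Final position: (row=0, col=2), facing West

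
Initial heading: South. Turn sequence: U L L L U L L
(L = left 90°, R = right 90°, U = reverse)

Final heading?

Start: South
  U (U-turn (180°)) -> North
  L (left (90° counter-clockwise)) -> West
  L (left (90° counter-clockwise)) -> South
  L (left (90° counter-clockwise)) -> East
  U (U-turn (180°)) -> West
  L (left (90° counter-clockwise)) -> South
  L (left (90° counter-clockwise)) -> East
Final: East

Answer: Final heading: East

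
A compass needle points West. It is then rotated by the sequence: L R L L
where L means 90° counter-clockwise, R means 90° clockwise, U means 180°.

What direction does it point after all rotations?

Start: West
  L (left (90° counter-clockwise)) -> South
  R (right (90° clockwise)) -> West
  L (left (90° counter-clockwise)) -> South
  L (left (90° counter-clockwise)) -> East
Final: East

Answer: Final heading: East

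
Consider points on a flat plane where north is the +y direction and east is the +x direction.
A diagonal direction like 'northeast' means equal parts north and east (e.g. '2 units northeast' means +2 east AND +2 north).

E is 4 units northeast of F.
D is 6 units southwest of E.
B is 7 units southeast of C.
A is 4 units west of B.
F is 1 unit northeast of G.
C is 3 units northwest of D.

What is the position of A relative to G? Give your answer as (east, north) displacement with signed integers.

Place G at the origin (east=0, north=0).
  F is 1 unit northeast of G: delta (east=+1, north=+1); F at (east=1, north=1).
  E is 4 units northeast of F: delta (east=+4, north=+4); E at (east=5, north=5).
  D is 6 units southwest of E: delta (east=-6, north=-6); D at (east=-1, north=-1).
  C is 3 units northwest of D: delta (east=-3, north=+3); C at (east=-4, north=2).
  B is 7 units southeast of C: delta (east=+7, north=-7); B at (east=3, north=-5).
  A is 4 units west of B: delta (east=-4, north=+0); A at (east=-1, north=-5).
Therefore A relative to G: (east=-1, north=-5).

Answer: A is at (east=-1, north=-5) relative to G.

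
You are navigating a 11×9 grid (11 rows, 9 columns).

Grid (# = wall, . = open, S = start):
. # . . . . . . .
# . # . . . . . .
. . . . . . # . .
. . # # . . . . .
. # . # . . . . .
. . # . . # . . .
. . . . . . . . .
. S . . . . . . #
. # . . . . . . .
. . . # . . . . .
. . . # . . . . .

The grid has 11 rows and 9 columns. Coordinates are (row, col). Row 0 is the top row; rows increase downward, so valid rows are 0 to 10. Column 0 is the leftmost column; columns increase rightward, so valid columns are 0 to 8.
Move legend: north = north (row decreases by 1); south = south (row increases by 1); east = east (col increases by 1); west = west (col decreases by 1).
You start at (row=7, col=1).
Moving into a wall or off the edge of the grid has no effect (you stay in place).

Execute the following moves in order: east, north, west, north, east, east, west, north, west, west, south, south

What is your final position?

Answer: Final position: (row=6, col=0)

Derivation:
Start: (row=7, col=1)
  east (east): (row=7, col=1) -> (row=7, col=2)
  north (north): (row=7, col=2) -> (row=6, col=2)
  west (west): (row=6, col=2) -> (row=6, col=1)
  north (north): (row=6, col=1) -> (row=5, col=1)
  east (east): blocked, stay at (row=5, col=1)
  east (east): blocked, stay at (row=5, col=1)
  west (west): (row=5, col=1) -> (row=5, col=0)
  north (north): (row=5, col=0) -> (row=4, col=0)
  west (west): blocked, stay at (row=4, col=0)
  west (west): blocked, stay at (row=4, col=0)
  south (south): (row=4, col=0) -> (row=5, col=0)
  south (south): (row=5, col=0) -> (row=6, col=0)
Final: (row=6, col=0)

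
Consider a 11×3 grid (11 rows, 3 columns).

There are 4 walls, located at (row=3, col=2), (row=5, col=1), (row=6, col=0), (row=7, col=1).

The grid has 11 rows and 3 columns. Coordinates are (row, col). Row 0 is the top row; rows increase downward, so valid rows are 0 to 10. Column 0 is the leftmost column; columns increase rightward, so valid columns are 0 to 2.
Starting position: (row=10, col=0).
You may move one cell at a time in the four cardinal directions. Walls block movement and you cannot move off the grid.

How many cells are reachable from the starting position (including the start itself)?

BFS flood-fill from (row=10, col=0):
  Distance 0: (row=10, col=0)
  Distance 1: (row=9, col=0), (row=10, col=1)
  Distance 2: (row=8, col=0), (row=9, col=1), (row=10, col=2)
  Distance 3: (row=7, col=0), (row=8, col=1), (row=9, col=2)
  Distance 4: (row=8, col=2)
  Distance 5: (row=7, col=2)
  Distance 6: (row=6, col=2)
  Distance 7: (row=5, col=2), (row=6, col=1)
  Distance 8: (row=4, col=2)
  Distance 9: (row=4, col=1)
  Distance 10: (row=3, col=1), (row=4, col=0)
  Distance 11: (row=2, col=1), (row=3, col=0), (row=5, col=0)
  Distance 12: (row=1, col=1), (row=2, col=0), (row=2, col=2)
  Distance 13: (row=0, col=1), (row=1, col=0), (row=1, col=2)
  Distance 14: (row=0, col=0), (row=0, col=2)
Total reachable: 29 (grid has 29 open cells total)

Answer: Reachable cells: 29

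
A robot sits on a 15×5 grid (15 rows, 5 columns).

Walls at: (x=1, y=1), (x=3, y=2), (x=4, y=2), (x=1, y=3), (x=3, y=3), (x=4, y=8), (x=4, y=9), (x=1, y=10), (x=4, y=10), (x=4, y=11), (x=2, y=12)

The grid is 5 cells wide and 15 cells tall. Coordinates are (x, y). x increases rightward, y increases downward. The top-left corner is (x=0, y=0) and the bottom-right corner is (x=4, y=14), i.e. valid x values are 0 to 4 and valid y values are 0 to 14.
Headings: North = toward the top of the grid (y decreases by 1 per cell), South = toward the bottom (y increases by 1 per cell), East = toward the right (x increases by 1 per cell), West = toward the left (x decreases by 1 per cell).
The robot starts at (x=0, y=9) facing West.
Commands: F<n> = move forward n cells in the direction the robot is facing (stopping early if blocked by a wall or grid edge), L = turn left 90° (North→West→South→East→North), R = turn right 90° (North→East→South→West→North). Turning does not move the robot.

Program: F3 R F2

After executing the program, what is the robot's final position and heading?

Start: (x=0, y=9), facing West
  F3: move forward 0/3 (blocked), now at (x=0, y=9)
  R: turn right, now facing North
  F2: move forward 2, now at (x=0, y=7)
Final: (x=0, y=7), facing North

Answer: Final position: (x=0, y=7), facing North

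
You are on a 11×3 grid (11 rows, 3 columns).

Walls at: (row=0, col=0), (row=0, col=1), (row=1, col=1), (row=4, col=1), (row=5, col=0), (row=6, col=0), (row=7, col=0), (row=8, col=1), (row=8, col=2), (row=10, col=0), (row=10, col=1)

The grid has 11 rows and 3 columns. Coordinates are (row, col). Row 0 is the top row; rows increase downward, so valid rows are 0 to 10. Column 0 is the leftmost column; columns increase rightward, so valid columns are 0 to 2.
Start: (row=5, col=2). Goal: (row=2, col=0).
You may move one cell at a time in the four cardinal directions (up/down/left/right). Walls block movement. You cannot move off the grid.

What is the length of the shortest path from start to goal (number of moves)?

Answer: Shortest path length: 5

Derivation:
BFS from (row=5, col=2) until reaching (row=2, col=0):
  Distance 0: (row=5, col=2)
  Distance 1: (row=4, col=2), (row=5, col=1), (row=6, col=2)
  Distance 2: (row=3, col=2), (row=6, col=1), (row=7, col=2)
  Distance 3: (row=2, col=2), (row=3, col=1), (row=7, col=1)
  Distance 4: (row=1, col=2), (row=2, col=1), (row=3, col=0)
  Distance 5: (row=0, col=2), (row=2, col=0), (row=4, col=0)  <- goal reached here
One shortest path (5 moves): (row=5, col=2) -> (row=4, col=2) -> (row=3, col=2) -> (row=3, col=1) -> (row=3, col=0) -> (row=2, col=0)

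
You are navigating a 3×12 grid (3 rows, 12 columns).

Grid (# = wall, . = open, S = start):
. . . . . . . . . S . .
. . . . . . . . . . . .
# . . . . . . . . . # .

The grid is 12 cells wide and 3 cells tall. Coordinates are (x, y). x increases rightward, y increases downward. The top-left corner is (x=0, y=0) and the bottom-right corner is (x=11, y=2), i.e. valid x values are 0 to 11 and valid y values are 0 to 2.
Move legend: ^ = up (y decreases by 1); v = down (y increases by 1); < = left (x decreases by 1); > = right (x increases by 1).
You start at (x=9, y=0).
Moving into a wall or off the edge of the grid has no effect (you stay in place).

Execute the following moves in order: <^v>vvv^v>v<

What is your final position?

Start: (x=9, y=0)
  < (left): (x=9, y=0) -> (x=8, y=0)
  ^ (up): blocked, stay at (x=8, y=0)
  v (down): (x=8, y=0) -> (x=8, y=1)
  > (right): (x=8, y=1) -> (x=9, y=1)
  v (down): (x=9, y=1) -> (x=9, y=2)
  v (down): blocked, stay at (x=9, y=2)
  v (down): blocked, stay at (x=9, y=2)
  ^ (up): (x=9, y=2) -> (x=9, y=1)
  v (down): (x=9, y=1) -> (x=9, y=2)
  > (right): blocked, stay at (x=9, y=2)
  v (down): blocked, stay at (x=9, y=2)
  < (left): (x=9, y=2) -> (x=8, y=2)
Final: (x=8, y=2)

Answer: Final position: (x=8, y=2)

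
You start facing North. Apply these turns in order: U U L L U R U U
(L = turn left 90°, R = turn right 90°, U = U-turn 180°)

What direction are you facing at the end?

Answer: Final heading: East

Derivation:
Start: North
  U (U-turn (180°)) -> South
  U (U-turn (180°)) -> North
  L (left (90° counter-clockwise)) -> West
  L (left (90° counter-clockwise)) -> South
  U (U-turn (180°)) -> North
  R (right (90° clockwise)) -> East
  U (U-turn (180°)) -> West
  U (U-turn (180°)) -> East
Final: East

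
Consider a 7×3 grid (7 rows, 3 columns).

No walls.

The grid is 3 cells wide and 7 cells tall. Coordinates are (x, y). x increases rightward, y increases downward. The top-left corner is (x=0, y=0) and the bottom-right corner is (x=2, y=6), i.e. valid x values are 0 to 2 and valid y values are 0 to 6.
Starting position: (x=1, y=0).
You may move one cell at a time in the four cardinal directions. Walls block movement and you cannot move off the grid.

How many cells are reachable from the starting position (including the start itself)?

BFS flood-fill from (x=1, y=0):
  Distance 0: (x=1, y=0)
  Distance 1: (x=0, y=0), (x=2, y=0), (x=1, y=1)
  Distance 2: (x=0, y=1), (x=2, y=1), (x=1, y=2)
  Distance 3: (x=0, y=2), (x=2, y=2), (x=1, y=3)
  Distance 4: (x=0, y=3), (x=2, y=3), (x=1, y=4)
  Distance 5: (x=0, y=4), (x=2, y=4), (x=1, y=5)
  Distance 6: (x=0, y=5), (x=2, y=5), (x=1, y=6)
  Distance 7: (x=0, y=6), (x=2, y=6)
Total reachable: 21 (grid has 21 open cells total)

Answer: Reachable cells: 21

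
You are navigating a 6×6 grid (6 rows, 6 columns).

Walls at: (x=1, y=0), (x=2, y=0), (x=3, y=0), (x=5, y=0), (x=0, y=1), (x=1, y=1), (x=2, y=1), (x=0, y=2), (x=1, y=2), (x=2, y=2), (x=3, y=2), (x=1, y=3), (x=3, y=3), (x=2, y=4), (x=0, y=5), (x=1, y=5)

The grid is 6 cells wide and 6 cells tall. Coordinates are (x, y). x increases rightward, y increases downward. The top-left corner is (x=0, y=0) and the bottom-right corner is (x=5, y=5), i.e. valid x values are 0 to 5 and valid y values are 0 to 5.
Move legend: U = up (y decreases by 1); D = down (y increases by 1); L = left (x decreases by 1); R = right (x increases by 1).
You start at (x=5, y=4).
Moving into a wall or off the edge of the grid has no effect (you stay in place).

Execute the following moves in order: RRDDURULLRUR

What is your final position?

Start: (x=5, y=4)
  R (right): blocked, stay at (x=5, y=4)
  R (right): blocked, stay at (x=5, y=4)
  D (down): (x=5, y=4) -> (x=5, y=5)
  D (down): blocked, stay at (x=5, y=5)
  U (up): (x=5, y=5) -> (x=5, y=4)
  R (right): blocked, stay at (x=5, y=4)
  U (up): (x=5, y=4) -> (x=5, y=3)
  L (left): (x=5, y=3) -> (x=4, y=3)
  L (left): blocked, stay at (x=4, y=3)
  R (right): (x=4, y=3) -> (x=5, y=3)
  U (up): (x=5, y=3) -> (x=5, y=2)
  R (right): blocked, stay at (x=5, y=2)
Final: (x=5, y=2)

Answer: Final position: (x=5, y=2)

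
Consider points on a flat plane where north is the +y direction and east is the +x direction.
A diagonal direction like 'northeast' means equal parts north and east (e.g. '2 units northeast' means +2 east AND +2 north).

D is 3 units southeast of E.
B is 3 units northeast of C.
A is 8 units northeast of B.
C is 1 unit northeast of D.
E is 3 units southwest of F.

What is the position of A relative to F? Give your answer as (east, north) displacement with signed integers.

Answer: A is at (east=12, north=6) relative to F.

Derivation:
Place F at the origin (east=0, north=0).
  E is 3 units southwest of F: delta (east=-3, north=-3); E at (east=-3, north=-3).
  D is 3 units southeast of E: delta (east=+3, north=-3); D at (east=0, north=-6).
  C is 1 unit northeast of D: delta (east=+1, north=+1); C at (east=1, north=-5).
  B is 3 units northeast of C: delta (east=+3, north=+3); B at (east=4, north=-2).
  A is 8 units northeast of B: delta (east=+8, north=+8); A at (east=12, north=6).
Therefore A relative to F: (east=12, north=6).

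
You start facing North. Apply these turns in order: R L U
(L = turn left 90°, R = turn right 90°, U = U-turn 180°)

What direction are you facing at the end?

Start: North
  R (right (90° clockwise)) -> East
  L (left (90° counter-clockwise)) -> North
  U (U-turn (180°)) -> South
Final: South

Answer: Final heading: South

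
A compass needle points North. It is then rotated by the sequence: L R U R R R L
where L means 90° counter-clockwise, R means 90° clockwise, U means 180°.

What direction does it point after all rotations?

Start: North
  L (left (90° counter-clockwise)) -> West
  R (right (90° clockwise)) -> North
  U (U-turn (180°)) -> South
  R (right (90° clockwise)) -> West
  R (right (90° clockwise)) -> North
  R (right (90° clockwise)) -> East
  L (left (90° counter-clockwise)) -> North
Final: North

Answer: Final heading: North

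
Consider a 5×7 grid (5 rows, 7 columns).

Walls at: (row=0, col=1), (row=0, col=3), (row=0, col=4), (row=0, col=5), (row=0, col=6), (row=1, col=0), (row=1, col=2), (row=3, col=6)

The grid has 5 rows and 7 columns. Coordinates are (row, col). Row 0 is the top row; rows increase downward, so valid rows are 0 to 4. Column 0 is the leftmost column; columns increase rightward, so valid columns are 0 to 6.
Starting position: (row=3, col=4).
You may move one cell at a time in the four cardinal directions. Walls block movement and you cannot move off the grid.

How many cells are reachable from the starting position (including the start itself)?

BFS flood-fill from (row=3, col=4):
  Distance 0: (row=3, col=4)
  Distance 1: (row=2, col=4), (row=3, col=3), (row=3, col=5), (row=4, col=4)
  Distance 2: (row=1, col=4), (row=2, col=3), (row=2, col=5), (row=3, col=2), (row=4, col=3), (row=4, col=5)
  Distance 3: (row=1, col=3), (row=1, col=5), (row=2, col=2), (row=2, col=6), (row=3, col=1), (row=4, col=2), (row=4, col=6)
  Distance 4: (row=1, col=6), (row=2, col=1), (row=3, col=0), (row=4, col=1)
  Distance 5: (row=1, col=1), (row=2, col=0), (row=4, col=0)
Total reachable: 25 (grid has 27 open cells total)

Answer: Reachable cells: 25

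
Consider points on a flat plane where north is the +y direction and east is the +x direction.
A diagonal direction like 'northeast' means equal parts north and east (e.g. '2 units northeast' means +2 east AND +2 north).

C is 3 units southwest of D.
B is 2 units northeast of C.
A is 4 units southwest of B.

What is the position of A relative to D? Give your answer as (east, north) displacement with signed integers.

Place D at the origin (east=0, north=0).
  C is 3 units southwest of D: delta (east=-3, north=-3); C at (east=-3, north=-3).
  B is 2 units northeast of C: delta (east=+2, north=+2); B at (east=-1, north=-1).
  A is 4 units southwest of B: delta (east=-4, north=-4); A at (east=-5, north=-5).
Therefore A relative to D: (east=-5, north=-5).

Answer: A is at (east=-5, north=-5) relative to D.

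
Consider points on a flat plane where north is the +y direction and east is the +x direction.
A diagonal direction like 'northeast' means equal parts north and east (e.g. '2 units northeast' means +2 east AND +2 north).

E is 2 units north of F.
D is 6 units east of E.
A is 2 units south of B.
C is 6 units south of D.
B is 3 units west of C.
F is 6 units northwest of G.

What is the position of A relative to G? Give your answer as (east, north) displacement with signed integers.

Answer: A is at (east=-3, north=0) relative to G.

Derivation:
Place G at the origin (east=0, north=0).
  F is 6 units northwest of G: delta (east=-6, north=+6); F at (east=-6, north=6).
  E is 2 units north of F: delta (east=+0, north=+2); E at (east=-6, north=8).
  D is 6 units east of E: delta (east=+6, north=+0); D at (east=0, north=8).
  C is 6 units south of D: delta (east=+0, north=-6); C at (east=0, north=2).
  B is 3 units west of C: delta (east=-3, north=+0); B at (east=-3, north=2).
  A is 2 units south of B: delta (east=+0, north=-2); A at (east=-3, north=0).
Therefore A relative to G: (east=-3, north=0).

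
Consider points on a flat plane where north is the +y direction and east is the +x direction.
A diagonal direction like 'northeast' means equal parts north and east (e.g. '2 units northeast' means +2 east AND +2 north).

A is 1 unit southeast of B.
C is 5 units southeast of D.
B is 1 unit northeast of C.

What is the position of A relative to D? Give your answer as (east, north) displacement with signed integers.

Place D at the origin (east=0, north=0).
  C is 5 units southeast of D: delta (east=+5, north=-5); C at (east=5, north=-5).
  B is 1 unit northeast of C: delta (east=+1, north=+1); B at (east=6, north=-4).
  A is 1 unit southeast of B: delta (east=+1, north=-1); A at (east=7, north=-5).
Therefore A relative to D: (east=7, north=-5).

Answer: A is at (east=7, north=-5) relative to D.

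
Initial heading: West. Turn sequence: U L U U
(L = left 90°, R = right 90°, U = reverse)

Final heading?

Start: West
  U (U-turn (180°)) -> East
  L (left (90° counter-clockwise)) -> North
  U (U-turn (180°)) -> South
  U (U-turn (180°)) -> North
Final: North

Answer: Final heading: North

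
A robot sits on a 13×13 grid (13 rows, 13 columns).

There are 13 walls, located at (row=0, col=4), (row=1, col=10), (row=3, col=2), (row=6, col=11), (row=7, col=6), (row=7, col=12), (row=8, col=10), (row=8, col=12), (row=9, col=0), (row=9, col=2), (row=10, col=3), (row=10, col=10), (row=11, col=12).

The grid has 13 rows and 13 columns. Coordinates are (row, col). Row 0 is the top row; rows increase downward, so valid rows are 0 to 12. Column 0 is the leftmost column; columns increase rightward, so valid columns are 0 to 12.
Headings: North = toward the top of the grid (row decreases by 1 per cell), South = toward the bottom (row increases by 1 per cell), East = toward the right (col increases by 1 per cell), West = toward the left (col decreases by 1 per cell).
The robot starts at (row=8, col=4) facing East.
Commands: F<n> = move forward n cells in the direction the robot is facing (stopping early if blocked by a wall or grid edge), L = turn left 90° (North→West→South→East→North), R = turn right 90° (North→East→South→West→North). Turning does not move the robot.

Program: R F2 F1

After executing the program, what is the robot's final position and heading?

Start: (row=8, col=4), facing East
  R: turn right, now facing South
  F2: move forward 2, now at (row=10, col=4)
  F1: move forward 1, now at (row=11, col=4)
Final: (row=11, col=4), facing South

Answer: Final position: (row=11, col=4), facing South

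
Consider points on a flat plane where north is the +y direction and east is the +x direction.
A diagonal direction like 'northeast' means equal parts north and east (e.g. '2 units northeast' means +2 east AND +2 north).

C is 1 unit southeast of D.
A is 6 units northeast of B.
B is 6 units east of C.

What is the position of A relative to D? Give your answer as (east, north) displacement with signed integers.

Place D at the origin (east=0, north=0).
  C is 1 unit southeast of D: delta (east=+1, north=-1); C at (east=1, north=-1).
  B is 6 units east of C: delta (east=+6, north=+0); B at (east=7, north=-1).
  A is 6 units northeast of B: delta (east=+6, north=+6); A at (east=13, north=5).
Therefore A relative to D: (east=13, north=5).

Answer: A is at (east=13, north=5) relative to D.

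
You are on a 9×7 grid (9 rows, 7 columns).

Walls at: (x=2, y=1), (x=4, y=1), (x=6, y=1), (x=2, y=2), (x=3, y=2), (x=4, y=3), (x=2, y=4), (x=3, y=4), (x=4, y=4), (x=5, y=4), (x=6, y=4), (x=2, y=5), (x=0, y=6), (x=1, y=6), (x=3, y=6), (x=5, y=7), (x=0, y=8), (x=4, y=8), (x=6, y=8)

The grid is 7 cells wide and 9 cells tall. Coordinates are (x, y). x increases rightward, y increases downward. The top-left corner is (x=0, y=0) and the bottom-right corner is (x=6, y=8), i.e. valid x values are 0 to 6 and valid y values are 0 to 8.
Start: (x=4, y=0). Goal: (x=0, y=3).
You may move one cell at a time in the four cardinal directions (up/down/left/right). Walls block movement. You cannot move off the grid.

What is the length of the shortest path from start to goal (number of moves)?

Answer: Shortest path length: 7

Derivation:
BFS from (x=4, y=0) until reaching (x=0, y=3):
  Distance 0: (x=4, y=0)
  Distance 1: (x=3, y=0), (x=5, y=0)
  Distance 2: (x=2, y=0), (x=6, y=0), (x=3, y=1), (x=5, y=1)
  Distance 3: (x=1, y=0), (x=5, y=2)
  Distance 4: (x=0, y=0), (x=1, y=1), (x=4, y=2), (x=6, y=2), (x=5, y=3)
  Distance 5: (x=0, y=1), (x=1, y=2), (x=6, y=3)
  Distance 6: (x=0, y=2), (x=1, y=3)
  Distance 7: (x=0, y=3), (x=2, y=3), (x=1, y=4)  <- goal reached here
One shortest path (7 moves): (x=4, y=0) -> (x=3, y=0) -> (x=2, y=0) -> (x=1, y=0) -> (x=0, y=0) -> (x=0, y=1) -> (x=0, y=2) -> (x=0, y=3)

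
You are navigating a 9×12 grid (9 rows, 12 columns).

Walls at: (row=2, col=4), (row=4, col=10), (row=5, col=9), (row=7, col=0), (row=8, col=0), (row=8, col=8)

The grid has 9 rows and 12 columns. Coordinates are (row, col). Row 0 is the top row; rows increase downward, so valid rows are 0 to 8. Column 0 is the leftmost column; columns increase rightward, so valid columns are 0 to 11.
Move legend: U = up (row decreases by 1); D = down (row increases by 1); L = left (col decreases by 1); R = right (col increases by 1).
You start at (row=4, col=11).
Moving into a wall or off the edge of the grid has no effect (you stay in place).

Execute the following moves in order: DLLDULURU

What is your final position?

Start: (row=4, col=11)
  D (down): (row=4, col=11) -> (row=5, col=11)
  L (left): (row=5, col=11) -> (row=5, col=10)
  L (left): blocked, stay at (row=5, col=10)
  D (down): (row=5, col=10) -> (row=6, col=10)
  U (up): (row=6, col=10) -> (row=5, col=10)
  L (left): blocked, stay at (row=5, col=10)
  U (up): blocked, stay at (row=5, col=10)
  R (right): (row=5, col=10) -> (row=5, col=11)
  U (up): (row=5, col=11) -> (row=4, col=11)
Final: (row=4, col=11)

Answer: Final position: (row=4, col=11)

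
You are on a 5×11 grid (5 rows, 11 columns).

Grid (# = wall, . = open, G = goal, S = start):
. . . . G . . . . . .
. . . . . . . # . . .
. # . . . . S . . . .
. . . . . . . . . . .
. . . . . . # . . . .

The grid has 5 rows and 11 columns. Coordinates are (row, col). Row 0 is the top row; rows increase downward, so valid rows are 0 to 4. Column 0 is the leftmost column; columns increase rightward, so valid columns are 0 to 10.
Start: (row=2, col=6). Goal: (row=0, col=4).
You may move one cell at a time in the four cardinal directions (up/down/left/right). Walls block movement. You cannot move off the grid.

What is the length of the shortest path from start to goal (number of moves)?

Answer: Shortest path length: 4

Derivation:
BFS from (row=2, col=6) until reaching (row=0, col=4):
  Distance 0: (row=2, col=6)
  Distance 1: (row=1, col=6), (row=2, col=5), (row=2, col=7), (row=3, col=6)
  Distance 2: (row=0, col=6), (row=1, col=5), (row=2, col=4), (row=2, col=8), (row=3, col=5), (row=3, col=7)
  Distance 3: (row=0, col=5), (row=0, col=7), (row=1, col=4), (row=1, col=8), (row=2, col=3), (row=2, col=9), (row=3, col=4), (row=3, col=8), (row=4, col=5), (row=4, col=7)
  Distance 4: (row=0, col=4), (row=0, col=8), (row=1, col=3), (row=1, col=9), (row=2, col=2), (row=2, col=10), (row=3, col=3), (row=3, col=9), (row=4, col=4), (row=4, col=8)  <- goal reached here
One shortest path (4 moves): (row=2, col=6) -> (row=2, col=5) -> (row=2, col=4) -> (row=1, col=4) -> (row=0, col=4)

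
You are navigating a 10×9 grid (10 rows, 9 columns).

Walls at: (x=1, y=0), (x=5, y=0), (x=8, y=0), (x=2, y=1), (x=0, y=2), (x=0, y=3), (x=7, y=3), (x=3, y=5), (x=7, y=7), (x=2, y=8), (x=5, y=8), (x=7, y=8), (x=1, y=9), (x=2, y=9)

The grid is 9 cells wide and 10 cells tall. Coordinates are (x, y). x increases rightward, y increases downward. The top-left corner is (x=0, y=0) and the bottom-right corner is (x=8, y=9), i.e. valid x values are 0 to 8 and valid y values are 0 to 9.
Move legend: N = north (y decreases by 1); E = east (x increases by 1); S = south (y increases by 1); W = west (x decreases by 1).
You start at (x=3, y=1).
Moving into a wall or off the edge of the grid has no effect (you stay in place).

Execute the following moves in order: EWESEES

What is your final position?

Answer: Final position: (x=6, y=3)

Derivation:
Start: (x=3, y=1)
  E (east): (x=3, y=1) -> (x=4, y=1)
  W (west): (x=4, y=1) -> (x=3, y=1)
  E (east): (x=3, y=1) -> (x=4, y=1)
  S (south): (x=4, y=1) -> (x=4, y=2)
  E (east): (x=4, y=2) -> (x=5, y=2)
  E (east): (x=5, y=2) -> (x=6, y=2)
  S (south): (x=6, y=2) -> (x=6, y=3)
Final: (x=6, y=3)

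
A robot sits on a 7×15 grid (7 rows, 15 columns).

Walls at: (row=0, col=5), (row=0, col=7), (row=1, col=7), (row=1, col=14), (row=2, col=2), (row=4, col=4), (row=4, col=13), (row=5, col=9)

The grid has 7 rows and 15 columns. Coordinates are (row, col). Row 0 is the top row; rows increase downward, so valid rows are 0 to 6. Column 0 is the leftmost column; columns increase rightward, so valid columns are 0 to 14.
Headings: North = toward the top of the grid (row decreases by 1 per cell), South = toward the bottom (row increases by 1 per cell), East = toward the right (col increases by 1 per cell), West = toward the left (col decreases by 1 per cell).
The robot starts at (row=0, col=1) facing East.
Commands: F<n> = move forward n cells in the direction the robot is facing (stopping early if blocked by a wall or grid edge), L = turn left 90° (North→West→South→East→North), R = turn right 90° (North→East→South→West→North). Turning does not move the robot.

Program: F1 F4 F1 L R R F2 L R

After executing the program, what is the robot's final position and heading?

Start: (row=0, col=1), facing East
  F1: move forward 1, now at (row=0, col=2)
  F4: move forward 2/4 (blocked), now at (row=0, col=4)
  F1: move forward 0/1 (blocked), now at (row=0, col=4)
  L: turn left, now facing North
  R: turn right, now facing East
  R: turn right, now facing South
  F2: move forward 2, now at (row=2, col=4)
  L: turn left, now facing East
  R: turn right, now facing South
Final: (row=2, col=4), facing South

Answer: Final position: (row=2, col=4), facing South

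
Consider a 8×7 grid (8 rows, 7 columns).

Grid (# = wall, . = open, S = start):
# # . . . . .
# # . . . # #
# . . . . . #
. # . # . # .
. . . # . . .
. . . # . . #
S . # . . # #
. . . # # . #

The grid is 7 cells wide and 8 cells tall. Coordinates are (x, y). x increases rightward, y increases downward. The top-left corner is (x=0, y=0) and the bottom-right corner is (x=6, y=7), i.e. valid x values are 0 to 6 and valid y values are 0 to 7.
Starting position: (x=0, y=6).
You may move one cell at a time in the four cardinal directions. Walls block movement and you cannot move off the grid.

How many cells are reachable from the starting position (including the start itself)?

BFS flood-fill from (x=0, y=6):
  Distance 0: (x=0, y=6)
  Distance 1: (x=0, y=5), (x=1, y=6), (x=0, y=7)
  Distance 2: (x=0, y=4), (x=1, y=5), (x=1, y=7)
  Distance 3: (x=0, y=3), (x=1, y=4), (x=2, y=5), (x=2, y=7)
  Distance 4: (x=2, y=4)
  Distance 5: (x=2, y=3)
  Distance 6: (x=2, y=2)
  Distance 7: (x=2, y=1), (x=1, y=2), (x=3, y=2)
  Distance 8: (x=2, y=0), (x=3, y=1), (x=4, y=2)
  Distance 9: (x=3, y=0), (x=4, y=1), (x=5, y=2), (x=4, y=3)
  Distance 10: (x=4, y=0), (x=4, y=4)
  Distance 11: (x=5, y=0), (x=5, y=4), (x=4, y=5)
  Distance 12: (x=6, y=0), (x=6, y=4), (x=5, y=5), (x=4, y=6)
  Distance 13: (x=6, y=3), (x=3, y=6)
Total reachable: 35 (grid has 36 open cells total)

Answer: Reachable cells: 35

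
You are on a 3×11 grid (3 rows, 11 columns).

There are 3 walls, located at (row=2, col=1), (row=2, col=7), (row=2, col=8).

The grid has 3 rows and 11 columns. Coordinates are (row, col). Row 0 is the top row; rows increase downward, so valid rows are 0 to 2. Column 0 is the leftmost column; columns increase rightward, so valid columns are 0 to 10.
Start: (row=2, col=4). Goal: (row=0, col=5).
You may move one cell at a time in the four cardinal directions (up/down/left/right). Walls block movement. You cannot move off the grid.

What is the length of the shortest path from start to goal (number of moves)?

BFS from (row=2, col=4) until reaching (row=0, col=5):
  Distance 0: (row=2, col=4)
  Distance 1: (row=1, col=4), (row=2, col=3), (row=2, col=5)
  Distance 2: (row=0, col=4), (row=1, col=3), (row=1, col=5), (row=2, col=2), (row=2, col=6)
  Distance 3: (row=0, col=3), (row=0, col=5), (row=1, col=2), (row=1, col=6)  <- goal reached here
One shortest path (3 moves): (row=2, col=4) -> (row=2, col=5) -> (row=1, col=5) -> (row=0, col=5)

Answer: Shortest path length: 3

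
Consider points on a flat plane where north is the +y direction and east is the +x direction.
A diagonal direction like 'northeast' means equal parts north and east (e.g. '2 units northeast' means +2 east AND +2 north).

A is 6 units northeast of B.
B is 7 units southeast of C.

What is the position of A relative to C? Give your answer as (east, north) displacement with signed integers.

Place C at the origin (east=0, north=0).
  B is 7 units southeast of C: delta (east=+7, north=-7); B at (east=7, north=-7).
  A is 6 units northeast of B: delta (east=+6, north=+6); A at (east=13, north=-1).
Therefore A relative to C: (east=13, north=-1).

Answer: A is at (east=13, north=-1) relative to C.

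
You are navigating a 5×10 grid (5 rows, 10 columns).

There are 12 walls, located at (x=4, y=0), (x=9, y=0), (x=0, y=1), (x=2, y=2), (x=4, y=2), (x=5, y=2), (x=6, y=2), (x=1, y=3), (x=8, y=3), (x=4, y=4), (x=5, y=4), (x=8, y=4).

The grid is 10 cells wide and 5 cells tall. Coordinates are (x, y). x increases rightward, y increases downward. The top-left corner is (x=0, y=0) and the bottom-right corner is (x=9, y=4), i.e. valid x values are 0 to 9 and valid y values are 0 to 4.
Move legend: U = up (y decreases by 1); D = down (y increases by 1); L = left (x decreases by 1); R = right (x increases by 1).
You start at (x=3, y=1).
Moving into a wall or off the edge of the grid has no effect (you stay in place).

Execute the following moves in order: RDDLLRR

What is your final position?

Answer: Final position: (x=4, y=1)

Derivation:
Start: (x=3, y=1)
  R (right): (x=3, y=1) -> (x=4, y=1)
  D (down): blocked, stay at (x=4, y=1)
  D (down): blocked, stay at (x=4, y=1)
  L (left): (x=4, y=1) -> (x=3, y=1)
  L (left): (x=3, y=1) -> (x=2, y=1)
  R (right): (x=2, y=1) -> (x=3, y=1)
  R (right): (x=3, y=1) -> (x=4, y=1)
Final: (x=4, y=1)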